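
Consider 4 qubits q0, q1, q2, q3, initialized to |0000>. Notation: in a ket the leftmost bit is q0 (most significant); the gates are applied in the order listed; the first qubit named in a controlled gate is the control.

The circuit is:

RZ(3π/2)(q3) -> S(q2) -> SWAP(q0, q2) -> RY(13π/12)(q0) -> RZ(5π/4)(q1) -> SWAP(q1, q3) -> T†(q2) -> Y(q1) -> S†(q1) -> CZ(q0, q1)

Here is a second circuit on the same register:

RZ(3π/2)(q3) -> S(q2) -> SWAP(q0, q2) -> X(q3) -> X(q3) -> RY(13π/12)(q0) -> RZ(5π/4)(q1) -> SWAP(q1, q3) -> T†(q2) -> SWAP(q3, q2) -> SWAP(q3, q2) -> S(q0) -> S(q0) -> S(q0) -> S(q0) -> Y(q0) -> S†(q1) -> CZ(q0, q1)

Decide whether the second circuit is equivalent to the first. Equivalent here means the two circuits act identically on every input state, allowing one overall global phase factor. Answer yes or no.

No: there is an input state on which the two circuits produce genuinely different outputs (not merely differing by a phase).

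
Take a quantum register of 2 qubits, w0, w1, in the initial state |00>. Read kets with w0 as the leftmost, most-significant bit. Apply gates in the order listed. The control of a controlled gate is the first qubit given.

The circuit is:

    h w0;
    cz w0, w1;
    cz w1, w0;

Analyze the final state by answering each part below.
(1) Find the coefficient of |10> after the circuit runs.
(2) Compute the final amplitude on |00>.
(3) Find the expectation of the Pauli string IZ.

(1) The final state's coefficient on |10> equals sqrt(2)/2.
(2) The final state's coefficient on |00> equals sqrt(2)/2.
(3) The observable IZ averages to 1.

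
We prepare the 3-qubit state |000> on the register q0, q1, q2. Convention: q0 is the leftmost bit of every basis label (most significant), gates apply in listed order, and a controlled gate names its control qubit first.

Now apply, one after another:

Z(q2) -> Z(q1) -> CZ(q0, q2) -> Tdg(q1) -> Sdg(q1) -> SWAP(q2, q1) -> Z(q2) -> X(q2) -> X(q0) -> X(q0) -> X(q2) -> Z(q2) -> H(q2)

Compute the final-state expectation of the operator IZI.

The expectation value of IZI is 1. Key observation: steps 7-12 multiply out to the identity, so the circuit reduces to the remaining gates.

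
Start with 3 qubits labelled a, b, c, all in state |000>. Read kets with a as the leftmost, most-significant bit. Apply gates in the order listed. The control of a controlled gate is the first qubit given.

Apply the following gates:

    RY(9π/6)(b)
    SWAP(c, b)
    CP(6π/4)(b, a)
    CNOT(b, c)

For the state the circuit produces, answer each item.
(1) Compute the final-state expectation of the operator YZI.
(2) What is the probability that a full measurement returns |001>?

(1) The observable YZI averages to 0.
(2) The probability of measuring |001> is 1/2.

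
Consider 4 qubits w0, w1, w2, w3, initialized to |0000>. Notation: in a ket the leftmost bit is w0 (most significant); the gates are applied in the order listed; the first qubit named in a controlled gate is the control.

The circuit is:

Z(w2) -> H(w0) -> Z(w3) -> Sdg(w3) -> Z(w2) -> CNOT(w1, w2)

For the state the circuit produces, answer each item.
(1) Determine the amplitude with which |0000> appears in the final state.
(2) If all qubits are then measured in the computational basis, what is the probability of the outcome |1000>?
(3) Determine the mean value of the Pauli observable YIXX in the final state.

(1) |0000> carries amplitude sqrt(2)/2 in the final state.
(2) A full measurement returns |1000> with probability 1/2.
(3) The observable YIXX averages to 0.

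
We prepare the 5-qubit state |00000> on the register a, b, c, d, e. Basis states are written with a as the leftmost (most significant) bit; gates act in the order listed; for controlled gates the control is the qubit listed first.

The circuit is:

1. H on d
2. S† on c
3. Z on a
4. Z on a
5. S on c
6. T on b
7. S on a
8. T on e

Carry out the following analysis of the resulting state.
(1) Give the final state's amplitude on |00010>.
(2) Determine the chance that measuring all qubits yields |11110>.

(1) The final state's coefficient on |00010> equals sqrt(2)/2.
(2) A full measurement returns |11110> with probability 0.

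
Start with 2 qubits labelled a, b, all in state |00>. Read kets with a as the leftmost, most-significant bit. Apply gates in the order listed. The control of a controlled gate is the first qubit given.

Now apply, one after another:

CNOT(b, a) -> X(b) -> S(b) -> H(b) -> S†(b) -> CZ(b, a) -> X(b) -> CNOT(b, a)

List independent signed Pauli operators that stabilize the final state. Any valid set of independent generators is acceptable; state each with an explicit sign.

The stabilizer group can be generated by -XY, +ZZ, among other valid generating sets.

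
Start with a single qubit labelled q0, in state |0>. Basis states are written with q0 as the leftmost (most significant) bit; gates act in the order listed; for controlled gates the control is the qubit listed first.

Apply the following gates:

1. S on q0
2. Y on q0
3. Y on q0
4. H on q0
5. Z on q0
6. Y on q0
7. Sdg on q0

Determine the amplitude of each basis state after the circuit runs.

The final amplitudes are sqrt(2)*I/2 on |0>, sqrt(2)/2 on |1>.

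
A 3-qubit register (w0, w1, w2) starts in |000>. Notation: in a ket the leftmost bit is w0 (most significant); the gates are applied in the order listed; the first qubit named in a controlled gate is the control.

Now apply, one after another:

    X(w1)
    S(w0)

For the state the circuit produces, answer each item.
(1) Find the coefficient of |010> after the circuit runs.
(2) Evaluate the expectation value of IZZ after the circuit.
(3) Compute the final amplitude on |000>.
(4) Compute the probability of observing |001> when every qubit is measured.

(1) |010> carries amplitude 1 in the final state.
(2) The observable IZZ averages to -1.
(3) |000> carries amplitude 0 in the final state.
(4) The probability of measuring |001> is 0.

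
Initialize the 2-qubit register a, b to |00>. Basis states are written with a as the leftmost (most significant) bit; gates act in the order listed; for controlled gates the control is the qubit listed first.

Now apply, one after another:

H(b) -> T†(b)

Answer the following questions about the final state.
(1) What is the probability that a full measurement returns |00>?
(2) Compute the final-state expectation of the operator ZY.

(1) The probability of measuring |00> is 1/2.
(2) The observable ZY averages to -sqrt(2)/2.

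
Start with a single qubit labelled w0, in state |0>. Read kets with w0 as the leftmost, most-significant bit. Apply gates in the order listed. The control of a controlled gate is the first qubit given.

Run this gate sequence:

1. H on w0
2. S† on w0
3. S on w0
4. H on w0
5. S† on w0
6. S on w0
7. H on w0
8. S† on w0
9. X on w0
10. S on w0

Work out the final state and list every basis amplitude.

The final amplitudes are -sqrt(2)*I/2 on |0>, sqrt(2)*I/2 on |1>.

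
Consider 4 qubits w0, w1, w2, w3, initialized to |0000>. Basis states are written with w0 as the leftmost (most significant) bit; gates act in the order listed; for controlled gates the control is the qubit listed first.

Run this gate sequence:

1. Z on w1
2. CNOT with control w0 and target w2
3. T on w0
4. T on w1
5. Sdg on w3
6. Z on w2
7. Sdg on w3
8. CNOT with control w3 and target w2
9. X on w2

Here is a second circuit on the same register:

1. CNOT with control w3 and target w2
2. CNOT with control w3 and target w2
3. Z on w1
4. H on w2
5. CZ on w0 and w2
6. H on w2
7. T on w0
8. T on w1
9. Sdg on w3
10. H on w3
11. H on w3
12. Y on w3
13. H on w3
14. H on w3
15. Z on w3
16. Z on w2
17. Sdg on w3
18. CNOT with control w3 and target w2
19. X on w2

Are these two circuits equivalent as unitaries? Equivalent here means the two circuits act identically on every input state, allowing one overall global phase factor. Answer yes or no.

No, they are not equivalent — no single phase factor reconciles the two unitaries.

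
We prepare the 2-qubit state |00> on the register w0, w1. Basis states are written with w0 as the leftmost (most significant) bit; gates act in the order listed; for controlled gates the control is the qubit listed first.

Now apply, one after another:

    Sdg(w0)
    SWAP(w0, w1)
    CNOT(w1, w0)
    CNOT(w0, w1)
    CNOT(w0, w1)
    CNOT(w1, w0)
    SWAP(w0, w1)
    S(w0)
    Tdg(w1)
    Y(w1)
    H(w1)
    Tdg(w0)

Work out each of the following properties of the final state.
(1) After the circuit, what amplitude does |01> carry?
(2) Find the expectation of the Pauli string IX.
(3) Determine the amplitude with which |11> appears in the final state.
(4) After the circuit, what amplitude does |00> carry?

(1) |01> carries amplitude -sqrt(2)*I/2 in the final state. Key observation: gates 1-8 undo each other exactly, leaving only the rest of the circuit to track.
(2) In the final state, IX has expectation -1.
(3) |11> carries amplitude 0 in the final state.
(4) The amplitude on |00> is sqrt(2)*I/2.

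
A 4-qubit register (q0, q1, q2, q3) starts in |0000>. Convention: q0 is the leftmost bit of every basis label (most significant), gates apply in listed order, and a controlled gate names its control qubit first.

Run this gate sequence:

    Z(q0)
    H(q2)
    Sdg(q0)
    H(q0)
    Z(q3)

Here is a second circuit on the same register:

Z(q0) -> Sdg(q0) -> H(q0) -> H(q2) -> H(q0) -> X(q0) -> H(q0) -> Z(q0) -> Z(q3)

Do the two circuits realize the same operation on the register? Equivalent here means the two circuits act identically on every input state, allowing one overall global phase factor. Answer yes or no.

Yes — the two circuits implement the same unitary up to a global phase.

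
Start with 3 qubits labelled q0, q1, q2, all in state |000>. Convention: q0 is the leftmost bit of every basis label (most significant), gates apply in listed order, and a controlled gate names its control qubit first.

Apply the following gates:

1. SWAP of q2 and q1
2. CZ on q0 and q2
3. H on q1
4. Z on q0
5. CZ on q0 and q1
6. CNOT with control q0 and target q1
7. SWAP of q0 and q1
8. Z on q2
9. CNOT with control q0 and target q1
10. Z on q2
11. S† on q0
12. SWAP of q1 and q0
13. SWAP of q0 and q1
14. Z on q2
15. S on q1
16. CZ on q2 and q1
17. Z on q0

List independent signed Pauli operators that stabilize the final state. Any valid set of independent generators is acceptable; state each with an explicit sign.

The stabilizer group can be generated by -XXI, +ZZI, +IIZ, among other valid generating sets.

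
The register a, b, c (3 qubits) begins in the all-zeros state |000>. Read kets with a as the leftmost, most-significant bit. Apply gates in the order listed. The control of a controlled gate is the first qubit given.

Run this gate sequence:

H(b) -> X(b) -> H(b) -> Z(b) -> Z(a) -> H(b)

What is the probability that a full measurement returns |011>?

The probability of measuring |011> is 0. Key observation: gates 1-4 undo each other exactly, leaving only the rest of the circuit to track.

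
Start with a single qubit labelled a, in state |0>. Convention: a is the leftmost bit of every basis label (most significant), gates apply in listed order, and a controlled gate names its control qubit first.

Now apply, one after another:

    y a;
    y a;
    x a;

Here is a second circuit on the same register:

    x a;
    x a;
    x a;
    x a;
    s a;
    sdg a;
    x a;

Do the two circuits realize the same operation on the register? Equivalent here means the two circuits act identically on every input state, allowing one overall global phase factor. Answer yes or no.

Yes, they are equivalent — the unitaries differ by at most a global phase.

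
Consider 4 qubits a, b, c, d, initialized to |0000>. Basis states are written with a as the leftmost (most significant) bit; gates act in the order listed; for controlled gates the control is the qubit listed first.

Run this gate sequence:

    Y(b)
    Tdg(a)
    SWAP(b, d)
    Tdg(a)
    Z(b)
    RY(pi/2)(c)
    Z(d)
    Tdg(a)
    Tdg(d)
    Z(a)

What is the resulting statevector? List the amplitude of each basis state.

The final amplitudes are -sqrt(2)*exp(I*pi/4)/2 on |0001>, -sqrt(2)*exp(I*pi/4)/2 on |0011>, and 0 on every other basis state.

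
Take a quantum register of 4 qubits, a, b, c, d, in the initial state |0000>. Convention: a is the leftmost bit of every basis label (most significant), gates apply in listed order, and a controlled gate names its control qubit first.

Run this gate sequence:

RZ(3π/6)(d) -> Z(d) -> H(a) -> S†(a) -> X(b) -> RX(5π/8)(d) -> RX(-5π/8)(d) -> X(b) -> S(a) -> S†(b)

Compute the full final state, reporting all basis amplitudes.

After the circuit, the state carries amplitude -sqrt(2)*exp(3*I*pi/4)/2 on |0000>, -sqrt(2)*exp(3*I*pi/4)/2 on |1000>, and 0 on every other basis state.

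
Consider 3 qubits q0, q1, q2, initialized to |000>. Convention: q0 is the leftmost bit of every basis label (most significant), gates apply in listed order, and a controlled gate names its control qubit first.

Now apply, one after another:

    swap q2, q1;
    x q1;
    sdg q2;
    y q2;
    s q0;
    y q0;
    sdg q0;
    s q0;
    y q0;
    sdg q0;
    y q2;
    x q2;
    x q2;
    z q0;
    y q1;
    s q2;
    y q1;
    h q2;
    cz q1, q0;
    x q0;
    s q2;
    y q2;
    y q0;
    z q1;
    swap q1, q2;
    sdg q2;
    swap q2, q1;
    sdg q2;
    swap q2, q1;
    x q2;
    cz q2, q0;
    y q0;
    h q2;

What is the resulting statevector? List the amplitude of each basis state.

The resulting statevector has amplitude 0 on |000>, 0 on |001>, 0 on |010>, 0 on |011>, I/2 on |100>, I/2 on |101>, I/2 on |110>, I/2 on |111>. Key observation: gates 4-11 undo each other exactly, leaving only the rest of the circuit to track.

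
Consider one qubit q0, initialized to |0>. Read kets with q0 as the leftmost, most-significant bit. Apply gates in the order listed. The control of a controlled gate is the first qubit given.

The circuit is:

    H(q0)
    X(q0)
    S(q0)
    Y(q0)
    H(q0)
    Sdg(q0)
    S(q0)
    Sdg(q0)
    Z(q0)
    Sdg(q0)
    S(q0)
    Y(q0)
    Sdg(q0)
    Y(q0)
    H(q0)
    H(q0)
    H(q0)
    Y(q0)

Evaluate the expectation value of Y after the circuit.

In the final state, Y has expectation -1.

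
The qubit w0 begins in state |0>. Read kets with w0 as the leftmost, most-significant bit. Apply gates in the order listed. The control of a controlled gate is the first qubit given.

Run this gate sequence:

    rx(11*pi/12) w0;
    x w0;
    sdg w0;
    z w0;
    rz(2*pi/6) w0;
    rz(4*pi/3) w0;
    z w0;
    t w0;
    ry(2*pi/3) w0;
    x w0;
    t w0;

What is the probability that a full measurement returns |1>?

A full measurement returns |1> with probability -sqrt(6)/16 - sqrt(3)/16 - sqrt(2)/16 + 1/2.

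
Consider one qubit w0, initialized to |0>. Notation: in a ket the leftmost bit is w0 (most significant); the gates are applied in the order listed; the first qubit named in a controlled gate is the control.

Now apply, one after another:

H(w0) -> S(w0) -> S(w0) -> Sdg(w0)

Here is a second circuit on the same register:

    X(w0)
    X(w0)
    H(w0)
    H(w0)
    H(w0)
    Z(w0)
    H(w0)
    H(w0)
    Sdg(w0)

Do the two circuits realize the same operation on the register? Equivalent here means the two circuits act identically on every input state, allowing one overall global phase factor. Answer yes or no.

Yes: on every input state the two circuits agree up to one overall phase factor.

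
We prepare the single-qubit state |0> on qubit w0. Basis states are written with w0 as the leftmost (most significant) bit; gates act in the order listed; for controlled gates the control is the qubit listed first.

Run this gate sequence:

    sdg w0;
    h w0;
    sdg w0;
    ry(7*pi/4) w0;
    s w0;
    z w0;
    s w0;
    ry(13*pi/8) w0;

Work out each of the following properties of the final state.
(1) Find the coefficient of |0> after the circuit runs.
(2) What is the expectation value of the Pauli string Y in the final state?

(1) The amplitude on |0> is -sqrt(2)*sqrt(1/2 - sqrt(2)/4)*sin(3*pi/16)/2 + sqrt(2)*sqrt(sqrt(2)/4 + 1/2)*cos(3*pi/16)/2 - sqrt(2)*I*sqrt(sqrt(2)/4 + 1/2)*sin(3*pi/16)/2 - sqrt(2)*I*sqrt(1/2 - sqrt(2)/4)*cos(3*pi/16)/2.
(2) In the final state, Y has expectation -1.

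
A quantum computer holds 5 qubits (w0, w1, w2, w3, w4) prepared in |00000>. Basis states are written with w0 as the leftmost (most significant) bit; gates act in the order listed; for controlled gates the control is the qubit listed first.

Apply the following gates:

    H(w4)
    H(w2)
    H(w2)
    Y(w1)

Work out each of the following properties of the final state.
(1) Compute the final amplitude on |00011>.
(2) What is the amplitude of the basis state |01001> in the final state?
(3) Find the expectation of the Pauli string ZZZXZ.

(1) |00011> carries amplitude 0 in the final state. Key observation: the block from step 2 through step 3 cancels to the identity and can be dropped.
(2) |01001> carries amplitude sqrt(2)*I/2 in the final state.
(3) In the final state, ZZZXZ has expectation 0.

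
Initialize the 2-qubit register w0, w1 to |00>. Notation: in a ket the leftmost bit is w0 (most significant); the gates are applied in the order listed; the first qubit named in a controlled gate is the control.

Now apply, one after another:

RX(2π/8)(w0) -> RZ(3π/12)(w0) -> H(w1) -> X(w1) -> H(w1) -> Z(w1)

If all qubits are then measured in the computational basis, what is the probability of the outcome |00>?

A full measurement returns |00> with probability sqrt(2)/4 + 1/2.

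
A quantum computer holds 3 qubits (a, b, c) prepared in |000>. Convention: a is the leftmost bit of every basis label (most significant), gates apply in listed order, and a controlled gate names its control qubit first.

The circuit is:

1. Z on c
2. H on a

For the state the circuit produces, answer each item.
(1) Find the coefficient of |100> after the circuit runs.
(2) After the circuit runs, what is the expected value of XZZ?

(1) The final state's coefficient on |100> equals sqrt(2)/2.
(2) In the final state, XZZ has expectation 1.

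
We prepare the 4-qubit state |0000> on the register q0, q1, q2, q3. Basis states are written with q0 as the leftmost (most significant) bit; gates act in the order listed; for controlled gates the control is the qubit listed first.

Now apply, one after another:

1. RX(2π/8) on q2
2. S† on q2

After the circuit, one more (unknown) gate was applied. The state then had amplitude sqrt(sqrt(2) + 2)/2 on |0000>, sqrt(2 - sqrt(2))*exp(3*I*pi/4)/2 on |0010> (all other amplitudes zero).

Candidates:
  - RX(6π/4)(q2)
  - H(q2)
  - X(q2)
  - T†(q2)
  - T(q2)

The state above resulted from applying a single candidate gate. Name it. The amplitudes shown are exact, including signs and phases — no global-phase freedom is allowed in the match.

The applied gate was T†(q2).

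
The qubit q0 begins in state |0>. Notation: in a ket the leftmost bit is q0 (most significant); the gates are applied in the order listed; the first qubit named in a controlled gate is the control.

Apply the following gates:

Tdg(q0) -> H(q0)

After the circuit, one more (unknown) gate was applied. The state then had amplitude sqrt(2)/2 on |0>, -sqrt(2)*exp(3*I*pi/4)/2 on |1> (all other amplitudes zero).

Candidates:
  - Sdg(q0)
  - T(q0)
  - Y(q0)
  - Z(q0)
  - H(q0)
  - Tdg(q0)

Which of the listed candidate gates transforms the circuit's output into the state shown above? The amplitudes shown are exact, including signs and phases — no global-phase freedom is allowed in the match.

The applied gate was Tdg(q0).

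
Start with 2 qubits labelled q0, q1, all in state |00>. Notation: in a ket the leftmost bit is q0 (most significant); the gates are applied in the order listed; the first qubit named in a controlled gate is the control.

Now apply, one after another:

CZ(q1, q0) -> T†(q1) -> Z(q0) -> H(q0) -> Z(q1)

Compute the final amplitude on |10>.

The amplitude on |10> is sqrt(2)/2.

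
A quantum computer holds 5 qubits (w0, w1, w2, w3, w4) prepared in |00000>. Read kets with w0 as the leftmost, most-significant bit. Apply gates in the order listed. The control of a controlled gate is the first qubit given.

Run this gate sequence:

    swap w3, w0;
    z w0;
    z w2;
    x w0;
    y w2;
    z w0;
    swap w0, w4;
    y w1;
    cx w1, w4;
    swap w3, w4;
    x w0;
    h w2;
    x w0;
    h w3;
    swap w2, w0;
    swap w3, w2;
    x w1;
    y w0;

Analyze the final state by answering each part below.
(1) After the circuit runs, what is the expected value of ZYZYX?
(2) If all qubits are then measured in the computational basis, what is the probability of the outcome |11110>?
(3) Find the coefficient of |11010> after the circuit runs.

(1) In the final state, ZYZYX has expectation 0.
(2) Outcome |11110> occurs with probability 0.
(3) The amplitude on |11010> is 0.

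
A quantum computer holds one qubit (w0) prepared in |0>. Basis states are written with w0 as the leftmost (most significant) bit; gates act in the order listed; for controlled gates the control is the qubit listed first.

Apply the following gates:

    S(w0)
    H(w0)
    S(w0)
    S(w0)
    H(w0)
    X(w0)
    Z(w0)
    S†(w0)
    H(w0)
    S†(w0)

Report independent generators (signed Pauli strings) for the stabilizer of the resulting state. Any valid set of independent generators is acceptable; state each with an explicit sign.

The final state is stabilized by the group generated by -Y; other independent generating sets are equally valid.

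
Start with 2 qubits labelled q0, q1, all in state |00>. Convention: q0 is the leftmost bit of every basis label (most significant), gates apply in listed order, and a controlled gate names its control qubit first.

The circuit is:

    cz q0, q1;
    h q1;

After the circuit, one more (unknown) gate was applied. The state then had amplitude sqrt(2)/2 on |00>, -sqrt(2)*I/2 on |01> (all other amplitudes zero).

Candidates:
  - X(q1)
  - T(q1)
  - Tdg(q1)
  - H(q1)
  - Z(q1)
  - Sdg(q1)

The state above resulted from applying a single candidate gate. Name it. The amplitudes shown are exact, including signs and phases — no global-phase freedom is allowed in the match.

The unique candidate consistent with the amplitudes is Sdg(q1).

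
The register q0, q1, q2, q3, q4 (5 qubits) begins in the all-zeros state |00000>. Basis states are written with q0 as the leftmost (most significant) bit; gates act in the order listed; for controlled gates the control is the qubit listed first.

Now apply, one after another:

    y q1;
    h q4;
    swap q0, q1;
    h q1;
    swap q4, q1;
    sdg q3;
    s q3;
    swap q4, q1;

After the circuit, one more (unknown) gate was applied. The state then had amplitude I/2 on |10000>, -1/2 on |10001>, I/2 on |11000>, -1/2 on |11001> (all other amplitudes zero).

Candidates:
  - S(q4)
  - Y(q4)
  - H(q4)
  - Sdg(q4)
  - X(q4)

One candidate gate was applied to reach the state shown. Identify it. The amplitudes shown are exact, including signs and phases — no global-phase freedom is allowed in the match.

The applied gate was S(q4).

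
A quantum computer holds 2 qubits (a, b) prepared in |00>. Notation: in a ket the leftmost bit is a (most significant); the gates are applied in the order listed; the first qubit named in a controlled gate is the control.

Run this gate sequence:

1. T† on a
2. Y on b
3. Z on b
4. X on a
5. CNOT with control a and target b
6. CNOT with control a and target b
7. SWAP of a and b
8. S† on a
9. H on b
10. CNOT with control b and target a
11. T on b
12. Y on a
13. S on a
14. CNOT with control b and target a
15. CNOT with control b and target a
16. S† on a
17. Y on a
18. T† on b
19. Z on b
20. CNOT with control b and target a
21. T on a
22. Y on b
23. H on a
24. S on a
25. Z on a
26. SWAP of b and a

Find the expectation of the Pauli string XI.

In the final state, XI has expectation -1. Key observation: gates 11-18 undo each other exactly, leaving only the rest of the circuit to track.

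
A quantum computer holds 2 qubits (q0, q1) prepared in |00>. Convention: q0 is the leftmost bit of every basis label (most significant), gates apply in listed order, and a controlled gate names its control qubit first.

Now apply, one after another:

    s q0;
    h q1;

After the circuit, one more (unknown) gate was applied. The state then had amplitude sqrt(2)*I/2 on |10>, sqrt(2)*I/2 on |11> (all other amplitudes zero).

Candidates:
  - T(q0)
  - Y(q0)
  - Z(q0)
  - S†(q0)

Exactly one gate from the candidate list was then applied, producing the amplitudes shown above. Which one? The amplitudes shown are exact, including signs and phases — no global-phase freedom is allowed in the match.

The unique candidate consistent with the amplitudes is Y(q0).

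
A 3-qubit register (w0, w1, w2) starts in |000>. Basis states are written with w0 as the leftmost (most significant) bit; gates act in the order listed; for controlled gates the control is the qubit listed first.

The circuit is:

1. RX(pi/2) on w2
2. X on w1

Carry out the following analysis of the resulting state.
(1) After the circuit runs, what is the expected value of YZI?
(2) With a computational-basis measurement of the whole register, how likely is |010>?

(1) In the final state, YZI has expectation 0.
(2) Outcome |010> occurs with probability 1/2.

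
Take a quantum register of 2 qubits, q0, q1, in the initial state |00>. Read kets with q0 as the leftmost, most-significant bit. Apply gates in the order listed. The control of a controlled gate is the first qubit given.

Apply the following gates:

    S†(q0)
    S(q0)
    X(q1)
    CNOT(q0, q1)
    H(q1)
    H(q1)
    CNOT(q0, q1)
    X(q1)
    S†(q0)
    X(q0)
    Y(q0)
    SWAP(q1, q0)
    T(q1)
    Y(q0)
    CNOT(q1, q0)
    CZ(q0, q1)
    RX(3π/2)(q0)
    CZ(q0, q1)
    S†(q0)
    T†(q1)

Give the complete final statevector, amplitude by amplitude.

The resulting statevector has amplitude -sqrt(2)*I/2 on |00>, 0 on |01>, sqrt(2)*I/2 on |10>, 0 on |11>. Key observation: the block from step 2 through step 9 cancels to the identity and can be dropped.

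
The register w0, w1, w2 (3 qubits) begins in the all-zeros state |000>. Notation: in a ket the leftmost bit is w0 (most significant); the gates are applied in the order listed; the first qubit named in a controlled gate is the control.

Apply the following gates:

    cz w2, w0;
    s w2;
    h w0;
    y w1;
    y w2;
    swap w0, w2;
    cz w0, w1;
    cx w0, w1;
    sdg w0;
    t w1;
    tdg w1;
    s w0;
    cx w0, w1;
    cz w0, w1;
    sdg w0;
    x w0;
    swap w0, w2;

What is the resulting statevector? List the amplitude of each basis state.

The final amplitudes are sqrt(2)*I/2 on |010>, sqrt(2)*I/2 on |110>, and 0 on every other basis state.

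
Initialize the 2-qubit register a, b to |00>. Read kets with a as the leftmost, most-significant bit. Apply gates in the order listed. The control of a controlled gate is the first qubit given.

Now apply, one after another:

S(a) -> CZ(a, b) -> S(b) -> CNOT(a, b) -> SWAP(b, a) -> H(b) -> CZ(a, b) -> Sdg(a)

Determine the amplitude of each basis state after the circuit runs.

The resulting statevector has amplitude sqrt(2)/2 on |00>, sqrt(2)/2 on |01>, 0 on |10>, 0 on |11>.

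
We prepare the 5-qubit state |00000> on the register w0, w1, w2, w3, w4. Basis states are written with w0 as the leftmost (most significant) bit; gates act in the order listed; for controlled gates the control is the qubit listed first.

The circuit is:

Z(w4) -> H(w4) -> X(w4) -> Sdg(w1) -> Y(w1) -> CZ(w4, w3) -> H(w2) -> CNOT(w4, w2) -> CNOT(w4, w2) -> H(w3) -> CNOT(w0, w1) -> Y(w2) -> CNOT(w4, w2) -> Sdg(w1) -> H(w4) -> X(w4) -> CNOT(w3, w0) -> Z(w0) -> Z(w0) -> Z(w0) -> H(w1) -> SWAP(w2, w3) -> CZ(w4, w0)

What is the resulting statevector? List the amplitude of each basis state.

The resulting statevector has amplitude -sqrt(2)*I/4 on |00000>, sqrt(2)*I/4 on |00010>, sqrt(2)*I/4 on |01000>, -sqrt(2)*I/4 on |01010>, sqrt(2)*I/4 on |10100>, -sqrt(2)*I/4 on |10110>, -sqrt(2)*I/4 on |11100>, sqrt(2)*I/4 on |11110>, and 0 on every other basis state. Key observation: the block from step 8 through step 9 cancels to the identity and can be dropped.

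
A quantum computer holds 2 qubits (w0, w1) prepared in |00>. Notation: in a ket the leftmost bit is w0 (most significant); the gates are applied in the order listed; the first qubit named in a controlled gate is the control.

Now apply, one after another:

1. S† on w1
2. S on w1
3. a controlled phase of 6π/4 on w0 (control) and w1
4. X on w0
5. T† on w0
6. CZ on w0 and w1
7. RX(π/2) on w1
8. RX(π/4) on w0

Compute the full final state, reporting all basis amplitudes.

After the circuit, the state carries amplitude -sqrt(4 - 2*sqrt(2))*exp(I*pi/4)/4 on |00>, sqrt(4 - 2*sqrt(2))*exp(3*I*pi/4)/4 on |01>, -sqrt(2*sqrt(2) + 4)*exp(3*I*pi/4)/4 on |10>, -sqrt(2*sqrt(2) + 4)*exp(I*pi/4)/4 on |11>.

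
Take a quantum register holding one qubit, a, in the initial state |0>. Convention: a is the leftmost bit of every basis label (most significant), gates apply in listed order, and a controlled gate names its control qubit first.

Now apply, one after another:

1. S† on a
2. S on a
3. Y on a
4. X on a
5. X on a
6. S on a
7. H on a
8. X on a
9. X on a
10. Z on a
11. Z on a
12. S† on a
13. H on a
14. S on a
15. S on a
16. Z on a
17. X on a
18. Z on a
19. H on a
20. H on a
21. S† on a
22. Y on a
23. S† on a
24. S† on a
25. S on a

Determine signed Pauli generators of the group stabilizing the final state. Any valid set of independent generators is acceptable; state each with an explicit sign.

The stabilizer group can be generated by -Y, among other valid generating sets.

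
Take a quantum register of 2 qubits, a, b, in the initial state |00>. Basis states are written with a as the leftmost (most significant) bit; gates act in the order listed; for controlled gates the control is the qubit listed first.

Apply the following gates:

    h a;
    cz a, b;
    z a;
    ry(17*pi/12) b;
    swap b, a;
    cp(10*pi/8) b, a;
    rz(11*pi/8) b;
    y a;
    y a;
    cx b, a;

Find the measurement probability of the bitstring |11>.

Outcome |11> occurs with probability -sqrt(6)/16 + sqrt(2)/16 + 1/4.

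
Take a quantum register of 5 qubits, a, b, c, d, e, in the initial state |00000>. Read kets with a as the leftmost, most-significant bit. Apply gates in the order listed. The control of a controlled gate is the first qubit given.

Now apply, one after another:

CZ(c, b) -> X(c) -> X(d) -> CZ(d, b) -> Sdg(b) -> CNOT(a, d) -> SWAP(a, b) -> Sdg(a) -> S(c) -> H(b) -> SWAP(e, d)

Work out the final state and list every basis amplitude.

The final amplitudes are sqrt(2)*I/2 on |00101>, sqrt(2)*I/2 on |01101>, and 0 on every other basis state.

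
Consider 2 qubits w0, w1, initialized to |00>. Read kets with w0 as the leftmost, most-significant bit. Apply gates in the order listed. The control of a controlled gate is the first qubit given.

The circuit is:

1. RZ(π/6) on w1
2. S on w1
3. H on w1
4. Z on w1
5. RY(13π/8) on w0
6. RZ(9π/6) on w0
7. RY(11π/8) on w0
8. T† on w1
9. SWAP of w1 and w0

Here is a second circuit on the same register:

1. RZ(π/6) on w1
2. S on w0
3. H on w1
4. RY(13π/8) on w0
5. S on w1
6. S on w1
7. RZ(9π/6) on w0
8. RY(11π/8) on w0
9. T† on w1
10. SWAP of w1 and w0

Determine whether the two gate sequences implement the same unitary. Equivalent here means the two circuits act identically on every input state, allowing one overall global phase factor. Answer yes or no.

No, they are not equivalent — no single phase factor reconciles the two unitaries.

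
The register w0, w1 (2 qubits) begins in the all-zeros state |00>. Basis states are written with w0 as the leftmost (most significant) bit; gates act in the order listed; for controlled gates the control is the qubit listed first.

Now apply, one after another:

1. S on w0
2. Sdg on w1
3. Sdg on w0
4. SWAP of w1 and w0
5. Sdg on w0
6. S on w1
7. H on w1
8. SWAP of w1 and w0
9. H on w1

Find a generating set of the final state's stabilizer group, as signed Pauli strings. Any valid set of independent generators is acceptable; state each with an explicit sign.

The final state is stabilized by the group generated by +XI, +IX; other independent generating sets are equally valid.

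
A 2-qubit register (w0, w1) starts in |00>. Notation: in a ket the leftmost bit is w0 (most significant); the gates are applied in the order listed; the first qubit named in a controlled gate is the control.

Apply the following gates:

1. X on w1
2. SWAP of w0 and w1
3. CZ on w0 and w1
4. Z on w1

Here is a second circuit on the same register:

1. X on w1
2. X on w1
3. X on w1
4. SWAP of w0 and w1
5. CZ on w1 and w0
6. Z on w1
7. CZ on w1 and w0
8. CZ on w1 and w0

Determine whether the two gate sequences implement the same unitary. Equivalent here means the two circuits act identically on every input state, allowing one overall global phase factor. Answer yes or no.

Yes, they are equivalent — the unitaries differ by at most a global phase.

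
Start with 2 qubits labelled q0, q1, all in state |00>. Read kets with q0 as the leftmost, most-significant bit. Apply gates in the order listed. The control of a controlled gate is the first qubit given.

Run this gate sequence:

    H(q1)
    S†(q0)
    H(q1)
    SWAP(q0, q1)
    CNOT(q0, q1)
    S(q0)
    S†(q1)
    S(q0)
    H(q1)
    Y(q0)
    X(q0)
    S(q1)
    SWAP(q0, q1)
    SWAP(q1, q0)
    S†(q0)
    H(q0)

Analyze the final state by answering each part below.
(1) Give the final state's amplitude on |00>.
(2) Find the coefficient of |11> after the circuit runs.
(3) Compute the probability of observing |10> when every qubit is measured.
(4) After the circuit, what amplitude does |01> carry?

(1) The final state's coefficient on |00> equals I/2.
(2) The amplitude on |11> is -1/2.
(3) A full measurement returns |10> with probability 1/4.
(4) The final state's coefficient on |01> equals -1/2.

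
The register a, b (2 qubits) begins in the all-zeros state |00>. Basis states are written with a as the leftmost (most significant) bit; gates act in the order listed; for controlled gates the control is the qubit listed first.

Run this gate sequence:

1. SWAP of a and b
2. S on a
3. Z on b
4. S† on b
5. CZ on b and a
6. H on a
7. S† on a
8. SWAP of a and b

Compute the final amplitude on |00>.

The amplitude on |00> is sqrt(2)/2.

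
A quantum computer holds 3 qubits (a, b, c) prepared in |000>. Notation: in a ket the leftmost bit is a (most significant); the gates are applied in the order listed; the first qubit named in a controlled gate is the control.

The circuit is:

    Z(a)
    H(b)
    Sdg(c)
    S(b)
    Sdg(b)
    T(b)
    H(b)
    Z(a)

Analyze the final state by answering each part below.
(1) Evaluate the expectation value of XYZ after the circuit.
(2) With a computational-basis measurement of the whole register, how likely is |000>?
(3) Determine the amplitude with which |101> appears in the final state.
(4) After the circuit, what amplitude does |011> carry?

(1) The observable XYZ averages to 0.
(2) The probability of measuring |000> is sqrt(2)/4 + 1/2.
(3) The amplitude on |101> is 0.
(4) The final state's coefficient on |011> equals 0.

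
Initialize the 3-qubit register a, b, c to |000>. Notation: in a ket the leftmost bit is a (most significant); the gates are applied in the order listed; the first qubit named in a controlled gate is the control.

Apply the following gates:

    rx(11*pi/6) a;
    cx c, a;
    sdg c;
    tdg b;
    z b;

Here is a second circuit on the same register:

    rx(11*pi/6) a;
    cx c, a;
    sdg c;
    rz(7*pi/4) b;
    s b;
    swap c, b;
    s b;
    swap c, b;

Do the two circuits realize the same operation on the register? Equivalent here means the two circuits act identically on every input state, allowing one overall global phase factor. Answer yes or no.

No: there is an input state on which the two circuits produce genuinely different outputs (not merely differing by a phase).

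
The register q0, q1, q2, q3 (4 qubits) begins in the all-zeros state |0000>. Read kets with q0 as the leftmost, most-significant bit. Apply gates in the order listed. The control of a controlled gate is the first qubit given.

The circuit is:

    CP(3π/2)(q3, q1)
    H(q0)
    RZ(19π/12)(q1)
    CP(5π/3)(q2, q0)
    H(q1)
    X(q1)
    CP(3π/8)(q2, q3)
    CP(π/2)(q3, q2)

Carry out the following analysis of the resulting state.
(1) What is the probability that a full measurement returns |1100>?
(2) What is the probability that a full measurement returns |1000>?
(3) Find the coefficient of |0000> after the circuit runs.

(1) Outcome |1100> occurs with probability 1/4.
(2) The probability of measuring |1000> is 1/4.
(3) The final state's coefficient on |0000> equals -exp(5*I*pi/24)/2.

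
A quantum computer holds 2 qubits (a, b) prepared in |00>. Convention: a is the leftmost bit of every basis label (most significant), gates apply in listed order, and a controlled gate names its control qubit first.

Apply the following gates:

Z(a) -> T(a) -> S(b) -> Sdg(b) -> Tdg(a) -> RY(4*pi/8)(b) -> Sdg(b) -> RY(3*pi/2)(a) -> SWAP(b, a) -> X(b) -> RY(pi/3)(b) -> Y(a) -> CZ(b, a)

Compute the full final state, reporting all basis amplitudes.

The resulting statevector has amplitude -sqrt(3)/4 - 1/4 on |00>, -1/4 + sqrt(3)/4 on |01>, I*(1 + sqrt(3))/4 on |10>, I*(-1 + sqrt(3))/4 on |11>. Key observation: steps 2-5 multiply out to the identity, so the circuit reduces to the remaining gates.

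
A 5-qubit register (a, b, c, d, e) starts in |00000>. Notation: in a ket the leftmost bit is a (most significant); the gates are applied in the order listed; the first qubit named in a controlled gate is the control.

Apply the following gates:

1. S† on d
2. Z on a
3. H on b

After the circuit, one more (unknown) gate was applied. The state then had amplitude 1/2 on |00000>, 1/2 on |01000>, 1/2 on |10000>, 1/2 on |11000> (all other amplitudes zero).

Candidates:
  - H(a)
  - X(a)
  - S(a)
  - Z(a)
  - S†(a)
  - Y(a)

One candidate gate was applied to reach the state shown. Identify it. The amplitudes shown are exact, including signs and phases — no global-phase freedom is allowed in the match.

The unique candidate consistent with the amplitudes is H(a).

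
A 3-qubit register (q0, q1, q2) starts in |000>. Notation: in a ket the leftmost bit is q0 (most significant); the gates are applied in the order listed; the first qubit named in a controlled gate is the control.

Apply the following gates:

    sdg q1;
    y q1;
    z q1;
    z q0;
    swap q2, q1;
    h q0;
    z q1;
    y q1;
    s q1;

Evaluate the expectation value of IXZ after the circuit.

The expectation value of IXZ is 0.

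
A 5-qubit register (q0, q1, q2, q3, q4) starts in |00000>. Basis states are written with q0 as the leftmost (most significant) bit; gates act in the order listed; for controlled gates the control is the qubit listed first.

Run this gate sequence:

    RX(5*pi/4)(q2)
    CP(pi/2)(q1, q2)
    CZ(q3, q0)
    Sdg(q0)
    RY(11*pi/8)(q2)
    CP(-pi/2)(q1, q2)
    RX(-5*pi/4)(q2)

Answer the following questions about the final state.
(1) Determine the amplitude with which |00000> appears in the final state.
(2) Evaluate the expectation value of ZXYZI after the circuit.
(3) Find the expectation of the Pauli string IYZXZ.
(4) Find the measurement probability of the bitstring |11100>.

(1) The final state's coefficient on |00000> equals -cos(5*pi/16) - 2*I*sqrt(1/2 - sqrt(2)/4)*sqrt(sqrt(2)/4 + 1/2)*sin(5*pi/16).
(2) The expectation value of ZXYZI is 0.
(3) The expectation value of IYZXZ is 0.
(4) Outcome |11100> occurs with probability 0.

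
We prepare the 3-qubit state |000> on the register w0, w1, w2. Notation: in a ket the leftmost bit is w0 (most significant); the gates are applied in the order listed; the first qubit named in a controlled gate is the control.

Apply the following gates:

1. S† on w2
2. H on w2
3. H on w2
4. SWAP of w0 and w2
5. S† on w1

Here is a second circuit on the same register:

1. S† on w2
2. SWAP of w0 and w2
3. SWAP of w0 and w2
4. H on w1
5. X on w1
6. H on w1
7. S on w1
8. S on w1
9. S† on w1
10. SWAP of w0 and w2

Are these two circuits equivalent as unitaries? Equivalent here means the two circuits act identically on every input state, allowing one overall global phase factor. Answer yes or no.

Yes: on every input state the two circuits agree up to one overall phase factor.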